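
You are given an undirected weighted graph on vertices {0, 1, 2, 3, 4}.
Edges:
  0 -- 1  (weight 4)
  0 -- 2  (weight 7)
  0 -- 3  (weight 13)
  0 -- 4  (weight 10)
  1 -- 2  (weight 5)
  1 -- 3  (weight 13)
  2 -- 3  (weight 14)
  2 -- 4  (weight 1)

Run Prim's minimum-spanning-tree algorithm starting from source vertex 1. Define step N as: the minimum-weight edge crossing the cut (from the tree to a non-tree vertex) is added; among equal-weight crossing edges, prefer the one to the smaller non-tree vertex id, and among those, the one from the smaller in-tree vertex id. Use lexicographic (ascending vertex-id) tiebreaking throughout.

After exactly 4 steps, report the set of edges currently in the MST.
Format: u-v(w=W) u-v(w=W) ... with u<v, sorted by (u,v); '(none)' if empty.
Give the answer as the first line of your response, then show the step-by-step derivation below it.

0-1(w=4) 0-3(w=13) 1-2(w=5) 2-4(w=1)

step 1: add edge 0-1 (w=4); MST = {0-1(w=4)}
step 2: add edge 1-2 (w=5); MST = {0-1(w=4) 1-2(w=5)}
step 3: add edge 2-4 (w=1); MST = {0-1(w=4) 1-2(w=5) 2-4(w=1)}
step 4: add edge 0-3 (w=13); MST = {0-1(w=4) 0-3(w=13) 1-2(w=5) 2-4(w=1)}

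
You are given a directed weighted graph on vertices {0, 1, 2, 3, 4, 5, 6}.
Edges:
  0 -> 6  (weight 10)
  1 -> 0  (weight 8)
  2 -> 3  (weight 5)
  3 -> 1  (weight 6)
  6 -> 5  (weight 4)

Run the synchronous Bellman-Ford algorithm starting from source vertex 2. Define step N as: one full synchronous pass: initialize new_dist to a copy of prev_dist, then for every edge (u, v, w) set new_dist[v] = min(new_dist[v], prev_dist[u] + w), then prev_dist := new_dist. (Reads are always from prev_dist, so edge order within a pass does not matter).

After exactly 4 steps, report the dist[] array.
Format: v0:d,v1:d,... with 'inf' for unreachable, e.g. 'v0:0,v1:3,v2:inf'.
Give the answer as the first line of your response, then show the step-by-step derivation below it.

v0:19,v1:11,v2:0,v3:5,v4:inf,v5:inf,v6:29

step 1: dist = v0:inf,v1:inf,v2:0,v3:5,v4:inf,v5:inf,v6:inf
step 2: dist = v0:inf,v1:11,v2:0,v3:5,v4:inf,v5:inf,v6:inf
step 3: dist = v0:19,v1:11,v2:0,v3:5,v4:inf,v5:inf,v6:inf
step 4: dist = v0:19,v1:11,v2:0,v3:5,v4:inf,v5:inf,v6:29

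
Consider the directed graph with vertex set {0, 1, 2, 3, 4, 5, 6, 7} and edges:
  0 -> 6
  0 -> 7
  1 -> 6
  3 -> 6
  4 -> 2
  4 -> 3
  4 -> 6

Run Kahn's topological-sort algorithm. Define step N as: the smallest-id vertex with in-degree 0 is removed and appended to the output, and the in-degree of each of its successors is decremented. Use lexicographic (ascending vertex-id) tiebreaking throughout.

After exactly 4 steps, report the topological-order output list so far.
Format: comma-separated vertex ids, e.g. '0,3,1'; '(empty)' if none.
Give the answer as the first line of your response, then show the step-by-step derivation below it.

0,1,4,2

step 1: output 0; order=[0]; indeg=(0,0,1,1,0,0,3,0)
step 2: output 1; order=[0,1]; indeg=(0,0,1,1,0,0,2,0)
step 3: output 4; order=[0,1,4]; indeg=(0,0,0,0,0,0,1,0)
step 4: output 2; order=[0,1,4,2]; indeg=(0,0,0,0,0,0,1,0)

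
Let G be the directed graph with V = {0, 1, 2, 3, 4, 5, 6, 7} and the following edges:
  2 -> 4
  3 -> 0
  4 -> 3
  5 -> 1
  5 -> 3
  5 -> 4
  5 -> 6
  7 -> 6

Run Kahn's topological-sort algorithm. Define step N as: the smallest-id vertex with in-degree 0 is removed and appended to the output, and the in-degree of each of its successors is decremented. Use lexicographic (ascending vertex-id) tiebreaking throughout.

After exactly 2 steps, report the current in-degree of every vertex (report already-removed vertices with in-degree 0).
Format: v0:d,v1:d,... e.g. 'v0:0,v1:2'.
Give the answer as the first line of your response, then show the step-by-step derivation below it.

v0:1,v1:0,v2:0,v3:1,v4:0,v5:0,v6:1,v7:0

step 1: output 2; order=[2]; indeg=(1,1,0,2,1,0,2,0)
step 2: output 5; order=[2,5]; indeg=(1,0,0,1,0,0,1,0)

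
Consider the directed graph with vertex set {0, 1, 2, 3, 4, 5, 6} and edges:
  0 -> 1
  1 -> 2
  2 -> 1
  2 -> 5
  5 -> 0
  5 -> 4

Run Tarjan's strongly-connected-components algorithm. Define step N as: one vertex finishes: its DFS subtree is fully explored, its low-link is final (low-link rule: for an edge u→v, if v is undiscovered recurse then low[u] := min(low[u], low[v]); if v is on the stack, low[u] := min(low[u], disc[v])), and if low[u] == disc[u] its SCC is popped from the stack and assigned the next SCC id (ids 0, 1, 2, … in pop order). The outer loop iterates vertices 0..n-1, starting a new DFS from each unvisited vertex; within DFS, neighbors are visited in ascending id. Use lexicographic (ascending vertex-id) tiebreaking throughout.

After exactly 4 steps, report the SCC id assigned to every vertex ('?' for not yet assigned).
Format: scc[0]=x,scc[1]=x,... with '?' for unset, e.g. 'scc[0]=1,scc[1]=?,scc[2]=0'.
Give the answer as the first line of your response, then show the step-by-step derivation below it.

scc[0]=?,scc[1]=?,scc[2]=?,scc[3]=?,scc[4]=0,scc[5]=?,scc[6]=?

step 1: low=(low[0]=0,low[1]=1,low[2]=1,low[3]=?,low[4]=4,low[5]=0,low[6]=?); scc=(scc[0]=?,scc[1]=?,scc[2]=?,scc[3]=?,scc[4]=0,scc[5]=?,scc[6]=?)
step 2: low=(low[0]=0,low[1]=1,low[2]=1,low[3]=?,low[4]=4,low[5]=0,low[6]=?); scc=(scc[0]=?,scc[1]=?,scc[2]=?,scc[3]=?,scc[4]=0,scc[5]=?,scc[6]=?)
step 3: low=(low[0]=0,low[1]=1,low[2]=0,low[3]=?,low[4]=4,low[5]=0,low[6]=?); scc=(scc[0]=?,scc[1]=?,scc[2]=?,scc[3]=?,scc[4]=0,scc[5]=?,scc[6]=?)
step 4: low=(low[0]=0,low[1]=0,low[2]=0,low[3]=?,low[4]=4,low[5]=0,low[6]=?); scc=(scc[0]=?,scc[1]=?,scc[2]=?,scc[3]=?,scc[4]=0,scc[5]=?,scc[6]=?)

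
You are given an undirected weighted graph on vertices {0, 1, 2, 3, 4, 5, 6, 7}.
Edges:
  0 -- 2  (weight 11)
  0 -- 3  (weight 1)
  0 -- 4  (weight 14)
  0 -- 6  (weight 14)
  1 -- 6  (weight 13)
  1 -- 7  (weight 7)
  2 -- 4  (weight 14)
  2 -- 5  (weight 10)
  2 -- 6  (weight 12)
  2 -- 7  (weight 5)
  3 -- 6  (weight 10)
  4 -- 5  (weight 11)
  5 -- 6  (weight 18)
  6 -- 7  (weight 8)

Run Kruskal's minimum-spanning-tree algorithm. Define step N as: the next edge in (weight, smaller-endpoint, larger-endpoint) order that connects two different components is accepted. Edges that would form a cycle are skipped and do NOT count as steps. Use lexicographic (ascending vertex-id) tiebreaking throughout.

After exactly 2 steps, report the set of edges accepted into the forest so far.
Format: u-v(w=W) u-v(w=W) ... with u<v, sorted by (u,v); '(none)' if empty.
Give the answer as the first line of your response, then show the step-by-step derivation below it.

0-3(w=1) 2-7(w=5)

step 1: add edge 0-3 (w=1); MST = {0-3(w=1)}
step 2: add edge 2-7 (w=5); MST = {0-3(w=1) 2-7(w=5)}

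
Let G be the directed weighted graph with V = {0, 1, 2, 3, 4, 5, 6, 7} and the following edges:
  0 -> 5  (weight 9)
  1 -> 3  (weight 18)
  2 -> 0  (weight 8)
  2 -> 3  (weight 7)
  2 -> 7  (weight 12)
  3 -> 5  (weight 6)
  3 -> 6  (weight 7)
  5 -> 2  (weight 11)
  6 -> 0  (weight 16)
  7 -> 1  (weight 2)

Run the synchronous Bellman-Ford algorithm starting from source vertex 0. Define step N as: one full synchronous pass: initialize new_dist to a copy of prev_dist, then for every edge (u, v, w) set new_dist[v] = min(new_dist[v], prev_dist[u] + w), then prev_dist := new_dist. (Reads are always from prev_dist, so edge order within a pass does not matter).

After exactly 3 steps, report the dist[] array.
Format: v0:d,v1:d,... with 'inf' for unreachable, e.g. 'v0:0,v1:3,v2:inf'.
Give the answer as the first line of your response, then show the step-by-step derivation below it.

v0:0,v1:inf,v2:20,v3:27,v4:inf,v5:9,v6:inf,v7:32

step 1: dist = v0:0,v1:inf,v2:inf,v3:inf,v4:inf,v5:9,v6:inf,v7:inf
step 2: dist = v0:0,v1:inf,v2:20,v3:inf,v4:inf,v5:9,v6:inf,v7:inf
step 3: dist = v0:0,v1:inf,v2:20,v3:27,v4:inf,v5:9,v6:inf,v7:32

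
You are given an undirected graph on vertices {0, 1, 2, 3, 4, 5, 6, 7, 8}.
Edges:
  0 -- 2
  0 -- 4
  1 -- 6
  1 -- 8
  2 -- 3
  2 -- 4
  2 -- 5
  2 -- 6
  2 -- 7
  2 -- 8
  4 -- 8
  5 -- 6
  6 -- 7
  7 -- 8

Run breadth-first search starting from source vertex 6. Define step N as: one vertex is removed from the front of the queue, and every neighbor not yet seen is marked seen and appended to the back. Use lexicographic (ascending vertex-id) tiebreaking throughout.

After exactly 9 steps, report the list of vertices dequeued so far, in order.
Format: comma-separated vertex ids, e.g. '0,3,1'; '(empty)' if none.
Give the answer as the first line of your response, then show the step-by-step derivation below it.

6,1,2,5,7,8,0,3,4

step 1: dequeue 6; queue=[1,2,5,7]; order=6
step 2: dequeue 1; queue=[2,5,7,8]; order=6,1
step 3: dequeue 2; queue=[5,7,8,0,3,4]; order=6,1,2
step 4: dequeue 5; queue=[7,8,0,3,4]; order=6,1,2,5
step 5: dequeue 7; queue=[8,0,3,4]; order=6,1,2,5,7
step 6: dequeue 8; queue=[0,3,4]; order=6,1,2,5,7,8
step 7: dequeue 0; queue=[3,4]; order=6,1,2,5,7,8,0
step 8: dequeue 3; queue=[4]; order=6,1,2,5,7,8,0,3
step 9: dequeue 4; queue=[(empty)]; order=6,1,2,5,7,8,0,3,4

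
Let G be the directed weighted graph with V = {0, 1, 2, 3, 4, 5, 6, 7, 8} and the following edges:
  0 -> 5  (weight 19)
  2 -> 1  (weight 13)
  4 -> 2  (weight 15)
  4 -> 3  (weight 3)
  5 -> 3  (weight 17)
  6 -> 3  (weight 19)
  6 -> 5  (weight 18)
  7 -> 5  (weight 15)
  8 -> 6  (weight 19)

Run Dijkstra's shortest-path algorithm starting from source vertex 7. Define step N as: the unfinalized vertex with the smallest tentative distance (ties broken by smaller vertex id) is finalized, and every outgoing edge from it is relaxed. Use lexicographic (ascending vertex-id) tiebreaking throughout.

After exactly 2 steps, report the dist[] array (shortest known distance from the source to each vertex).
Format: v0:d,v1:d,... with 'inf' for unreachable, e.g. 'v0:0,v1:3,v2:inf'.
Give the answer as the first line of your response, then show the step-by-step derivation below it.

v0:inf,v1:inf,v2:inf,v3:32,v4:inf,v5:15,v6:inf,v7:0,v8:inf

step 1: dist = v0:inf,v1:inf,v2:inf,v3:inf,v4:inf,v5:15,v6:inf,v7:0,v8:inf
step 2: dist = v0:inf,v1:inf,v2:inf,v3:32,v4:inf,v5:15,v6:inf,v7:0,v8:inf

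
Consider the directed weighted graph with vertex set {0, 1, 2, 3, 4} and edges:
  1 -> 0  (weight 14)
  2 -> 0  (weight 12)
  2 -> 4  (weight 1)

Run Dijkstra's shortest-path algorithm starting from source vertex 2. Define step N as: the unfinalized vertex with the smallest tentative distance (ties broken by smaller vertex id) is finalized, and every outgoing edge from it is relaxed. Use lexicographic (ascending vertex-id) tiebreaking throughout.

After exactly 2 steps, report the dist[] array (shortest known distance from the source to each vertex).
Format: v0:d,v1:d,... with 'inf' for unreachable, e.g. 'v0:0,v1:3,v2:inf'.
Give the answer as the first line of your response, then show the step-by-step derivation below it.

v0:12,v1:inf,v2:0,v3:inf,v4:1

step 1: dist = v0:12,v1:inf,v2:0,v3:inf,v4:1
step 2: dist = v0:12,v1:inf,v2:0,v3:inf,v4:1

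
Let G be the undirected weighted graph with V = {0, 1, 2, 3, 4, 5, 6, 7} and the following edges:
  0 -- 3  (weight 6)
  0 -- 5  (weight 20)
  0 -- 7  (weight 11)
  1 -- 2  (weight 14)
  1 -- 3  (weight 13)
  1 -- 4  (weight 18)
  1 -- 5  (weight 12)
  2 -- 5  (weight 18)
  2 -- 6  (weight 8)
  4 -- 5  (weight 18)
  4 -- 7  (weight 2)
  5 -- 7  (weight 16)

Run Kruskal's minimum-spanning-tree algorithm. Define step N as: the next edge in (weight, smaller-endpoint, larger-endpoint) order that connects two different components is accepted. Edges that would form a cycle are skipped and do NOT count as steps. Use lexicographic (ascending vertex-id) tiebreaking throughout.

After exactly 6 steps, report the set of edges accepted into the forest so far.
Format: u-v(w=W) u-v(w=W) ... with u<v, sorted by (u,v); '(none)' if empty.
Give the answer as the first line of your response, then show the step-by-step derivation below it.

0-3(w=6) 0-7(w=11) 1-3(w=13) 1-5(w=12) 2-6(w=8) 4-7(w=2)

step 1: add edge 4-7 (w=2); MST = {4-7(w=2)}
step 2: add edge 0-3 (w=6); MST = {0-3(w=6) 4-7(w=2)}
step 3: add edge 2-6 (w=8); MST = {0-3(w=6) 2-6(w=8) 4-7(w=2)}
step 4: add edge 0-7 (w=11); MST = {0-3(w=6) 0-7(w=11) 2-6(w=8) 4-7(w=2)}
step 5: add edge 1-5 (w=12); MST = {0-3(w=6) 0-7(w=11) 1-5(w=12) 2-6(w=8) 4-7(w=2)}
step 6: add edge 1-3 (w=13); MST = {0-3(w=6) 0-7(w=11) 1-3(w=13) 1-5(w=12) 2-6(w=8) 4-7(w=2)}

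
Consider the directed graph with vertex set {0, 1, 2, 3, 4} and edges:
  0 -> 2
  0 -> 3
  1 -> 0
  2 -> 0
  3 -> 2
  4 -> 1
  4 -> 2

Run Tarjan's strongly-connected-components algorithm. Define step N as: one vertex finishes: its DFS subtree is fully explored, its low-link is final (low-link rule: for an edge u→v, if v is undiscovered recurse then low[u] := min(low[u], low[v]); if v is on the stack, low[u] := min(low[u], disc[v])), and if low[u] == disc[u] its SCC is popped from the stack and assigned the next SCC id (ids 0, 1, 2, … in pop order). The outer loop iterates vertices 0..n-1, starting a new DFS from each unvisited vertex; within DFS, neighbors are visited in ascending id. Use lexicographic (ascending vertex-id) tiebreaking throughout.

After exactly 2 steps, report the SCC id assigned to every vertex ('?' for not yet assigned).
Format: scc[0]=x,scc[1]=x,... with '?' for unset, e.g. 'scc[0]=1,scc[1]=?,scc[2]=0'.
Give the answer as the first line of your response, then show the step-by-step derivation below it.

scc[0]=?,scc[1]=?,scc[2]=?,scc[3]=?,scc[4]=?

step 1: low=(low[0]=0,low[1]=?,low[2]=0,low[3]=?,low[4]=?); scc=(scc[0]=?,scc[1]=?,scc[2]=?,scc[3]=?,scc[4]=?)
step 2: low=(low[0]=0,low[1]=?,low[2]=0,low[3]=1,low[4]=?); scc=(scc[0]=?,scc[1]=?,scc[2]=?,scc[3]=?,scc[4]=?)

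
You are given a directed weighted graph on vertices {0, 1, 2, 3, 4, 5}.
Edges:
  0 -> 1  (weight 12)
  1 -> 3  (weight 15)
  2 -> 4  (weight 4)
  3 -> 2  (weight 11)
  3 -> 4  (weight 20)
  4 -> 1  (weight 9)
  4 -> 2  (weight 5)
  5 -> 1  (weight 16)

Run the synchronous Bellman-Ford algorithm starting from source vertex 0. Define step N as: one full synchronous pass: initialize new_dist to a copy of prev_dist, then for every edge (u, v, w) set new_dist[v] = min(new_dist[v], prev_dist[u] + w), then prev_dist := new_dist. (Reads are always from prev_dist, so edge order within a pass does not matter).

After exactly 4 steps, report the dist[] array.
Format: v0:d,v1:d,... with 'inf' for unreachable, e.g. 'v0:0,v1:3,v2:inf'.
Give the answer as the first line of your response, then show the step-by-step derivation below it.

v0:0,v1:12,v2:38,v3:27,v4:42,v5:inf

step 1: dist = v0:0,v1:12,v2:inf,v3:inf,v4:inf,v5:inf
step 2: dist = v0:0,v1:12,v2:inf,v3:27,v4:inf,v5:inf
step 3: dist = v0:0,v1:12,v2:38,v3:27,v4:47,v5:inf
step 4: dist = v0:0,v1:12,v2:38,v3:27,v4:42,v5:inf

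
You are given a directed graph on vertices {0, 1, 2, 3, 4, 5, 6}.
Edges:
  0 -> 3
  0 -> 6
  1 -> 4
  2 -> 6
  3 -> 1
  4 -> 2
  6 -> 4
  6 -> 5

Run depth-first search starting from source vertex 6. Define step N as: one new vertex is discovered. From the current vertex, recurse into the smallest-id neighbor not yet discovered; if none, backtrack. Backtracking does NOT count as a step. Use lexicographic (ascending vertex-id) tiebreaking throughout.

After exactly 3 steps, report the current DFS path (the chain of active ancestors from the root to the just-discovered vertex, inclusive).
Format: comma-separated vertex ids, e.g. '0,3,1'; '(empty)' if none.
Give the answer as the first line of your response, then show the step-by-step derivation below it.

6,4,2

step 1: discover 6; path=6; order=6
step 2: discover 4; path=6>4; order=6,4
step 3: discover 2; path=6>4>2; order=6,4,2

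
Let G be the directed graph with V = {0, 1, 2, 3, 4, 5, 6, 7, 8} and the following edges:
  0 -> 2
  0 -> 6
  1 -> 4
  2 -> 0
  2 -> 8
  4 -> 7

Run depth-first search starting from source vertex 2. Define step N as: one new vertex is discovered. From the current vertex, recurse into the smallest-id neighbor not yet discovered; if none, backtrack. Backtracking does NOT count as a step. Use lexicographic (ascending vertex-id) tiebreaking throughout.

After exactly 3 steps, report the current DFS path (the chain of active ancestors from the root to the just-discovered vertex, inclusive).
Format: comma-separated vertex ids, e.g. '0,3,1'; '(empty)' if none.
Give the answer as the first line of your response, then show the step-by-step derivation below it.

2,0,6

step 1: discover 2; path=2; order=2
step 2: discover 0; path=2>0; order=2,0
step 3: discover 6; path=2>0>6; order=2,0,6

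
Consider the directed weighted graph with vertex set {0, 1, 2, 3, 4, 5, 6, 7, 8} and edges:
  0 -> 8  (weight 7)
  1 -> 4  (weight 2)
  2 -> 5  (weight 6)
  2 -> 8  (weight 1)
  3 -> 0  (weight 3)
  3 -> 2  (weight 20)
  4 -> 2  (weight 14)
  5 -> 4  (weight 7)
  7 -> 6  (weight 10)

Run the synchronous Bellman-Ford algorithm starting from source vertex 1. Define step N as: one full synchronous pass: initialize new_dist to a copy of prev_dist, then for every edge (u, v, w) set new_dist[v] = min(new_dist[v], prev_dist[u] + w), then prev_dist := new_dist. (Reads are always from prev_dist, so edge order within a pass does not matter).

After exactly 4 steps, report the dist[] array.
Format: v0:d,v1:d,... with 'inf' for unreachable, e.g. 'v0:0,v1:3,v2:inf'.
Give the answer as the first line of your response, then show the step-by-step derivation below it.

v0:inf,v1:0,v2:16,v3:inf,v4:2,v5:22,v6:inf,v7:inf,v8:17

step 1: dist = v0:inf,v1:0,v2:inf,v3:inf,v4:2,v5:inf,v6:inf,v7:inf,v8:inf
step 2: dist = v0:inf,v1:0,v2:16,v3:inf,v4:2,v5:inf,v6:inf,v7:inf,v8:inf
step 3: dist = v0:inf,v1:0,v2:16,v3:inf,v4:2,v5:22,v6:inf,v7:inf,v8:17
step 4: dist = v0:inf,v1:0,v2:16,v3:inf,v4:2,v5:22,v6:inf,v7:inf,v8:17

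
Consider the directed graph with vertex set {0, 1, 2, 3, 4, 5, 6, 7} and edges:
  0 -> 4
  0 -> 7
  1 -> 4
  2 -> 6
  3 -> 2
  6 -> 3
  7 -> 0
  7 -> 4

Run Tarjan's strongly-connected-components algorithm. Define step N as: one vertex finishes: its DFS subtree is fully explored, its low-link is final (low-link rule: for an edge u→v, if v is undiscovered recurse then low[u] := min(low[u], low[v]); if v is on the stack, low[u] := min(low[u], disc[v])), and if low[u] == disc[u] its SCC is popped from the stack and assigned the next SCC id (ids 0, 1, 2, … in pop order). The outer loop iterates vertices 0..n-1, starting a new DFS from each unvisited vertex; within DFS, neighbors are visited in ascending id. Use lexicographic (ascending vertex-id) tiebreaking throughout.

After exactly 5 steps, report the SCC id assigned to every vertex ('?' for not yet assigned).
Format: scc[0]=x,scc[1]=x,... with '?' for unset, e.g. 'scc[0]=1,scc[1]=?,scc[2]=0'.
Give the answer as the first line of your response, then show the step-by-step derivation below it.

scc[0]=1,scc[1]=2,scc[2]=?,scc[3]=?,scc[4]=0,scc[5]=?,scc[6]=?,scc[7]=1

step 1: low=(low[0]=0,low[1]=?,low[2]=?,low[3]=?,low[4]=1,low[5]=?,low[6]=?,low[7]=?); scc=(scc[0]=?,scc[1]=?,scc[2]=?,scc[3]=?,scc[4]=0,scc[5]=?,scc[6]=?,scc[7]=?)
step 2: low=(low[0]=0,low[1]=?,low[2]=?,low[3]=?,low[4]=1,low[5]=?,low[6]=?,low[7]=0); scc=(scc[0]=?,scc[1]=?,scc[2]=?,scc[3]=?,scc[4]=0,scc[5]=?,scc[6]=?,scc[7]=?)
step 3: low=(low[0]=0,low[1]=?,low[2]=?,low[3]=?,low[4]=1,low[5]=?,low[6]=?,low[7]=0); scc=(scc[0]=1,scc[1]=?,scc[2]=?,scc[3]=?,scc[4]=0,scc[5]=?,scc[6]=?,scc[7]=1)
step 4: low=(low[0]=0,low[1]=3,low[2]=?,low[3]=?,low[4]=1,low[5]=?,low[6]=?,low[7]=0); scc=(scc[0]=1,scc[1]=2,scc[2]=?,scc[3]=?,scc[4]=0,scc[5]=?,scc[6]=?,scc[7]=1)
step 5: low=(low[0]=0,low[1]=3,low[2]=4,low[3]=4,low[4]=1,low[5]=?,low[6]=5,low[7]=0); scc=(scc[0]=1,scc[1]=2,scc[2]=?,scc[3]=?,scc[4]=0,scc[5]=?,scc[6]=?,scc[7]=1)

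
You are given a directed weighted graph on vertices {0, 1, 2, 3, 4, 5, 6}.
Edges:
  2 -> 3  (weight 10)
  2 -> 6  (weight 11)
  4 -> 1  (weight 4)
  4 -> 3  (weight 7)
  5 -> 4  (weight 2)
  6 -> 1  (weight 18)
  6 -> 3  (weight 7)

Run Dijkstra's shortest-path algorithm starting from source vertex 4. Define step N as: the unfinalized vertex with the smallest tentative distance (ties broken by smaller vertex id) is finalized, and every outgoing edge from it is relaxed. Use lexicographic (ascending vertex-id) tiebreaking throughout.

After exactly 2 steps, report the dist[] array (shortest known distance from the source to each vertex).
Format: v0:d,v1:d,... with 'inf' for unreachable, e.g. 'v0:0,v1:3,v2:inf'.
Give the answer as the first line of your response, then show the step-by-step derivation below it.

v0:inf,v1:4,v2:inf,v3:7,v4:0,v5:inf,v6:inf

step 1: dist = v0:inf,v1:4,v2:inf,v3:7,v4:0,v5:inf,v6:inf
step 2: dist = v0:inf,v1:4,v2:inf,v3:7,v4:0,v5:inf,v6:inf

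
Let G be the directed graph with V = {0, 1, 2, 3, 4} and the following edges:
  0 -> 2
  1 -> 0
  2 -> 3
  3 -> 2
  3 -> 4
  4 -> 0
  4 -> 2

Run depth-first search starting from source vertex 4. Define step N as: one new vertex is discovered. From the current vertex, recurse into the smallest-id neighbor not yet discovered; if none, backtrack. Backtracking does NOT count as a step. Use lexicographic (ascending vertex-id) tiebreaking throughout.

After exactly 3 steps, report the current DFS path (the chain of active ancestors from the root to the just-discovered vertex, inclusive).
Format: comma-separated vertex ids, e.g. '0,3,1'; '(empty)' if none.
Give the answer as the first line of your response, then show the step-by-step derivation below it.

4,0,2

step 1: discover 4; path=4; order=4
step 2: discover 0; path=4>0; order=4,0
step 3: discover 2; path=4>0>2; order=4,0,2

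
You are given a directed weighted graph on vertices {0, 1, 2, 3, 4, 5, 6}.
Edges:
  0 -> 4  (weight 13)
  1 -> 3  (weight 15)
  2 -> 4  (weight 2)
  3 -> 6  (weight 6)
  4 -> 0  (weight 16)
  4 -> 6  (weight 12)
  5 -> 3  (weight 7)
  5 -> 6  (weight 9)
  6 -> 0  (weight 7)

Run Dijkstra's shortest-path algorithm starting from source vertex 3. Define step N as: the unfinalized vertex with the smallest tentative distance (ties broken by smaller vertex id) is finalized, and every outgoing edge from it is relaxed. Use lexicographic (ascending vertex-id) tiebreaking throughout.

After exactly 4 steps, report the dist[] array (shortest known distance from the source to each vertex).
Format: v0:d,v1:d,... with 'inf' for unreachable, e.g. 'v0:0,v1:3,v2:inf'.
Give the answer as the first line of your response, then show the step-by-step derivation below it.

v0:13,v1:inf,v2:inf,v3:0,v4:26,v5:inf,v6:6

step 1: dist = v0:inf,v1:inf,v2:inf,v3:0,v4:inf,v5:inf,v6:6
step 2: dist = v0:13,v1:inf,v2:inf,v3:0,v4:inf,v5:inf,v6:6
step 3: dist = v0:13,v1:inf,v2:inf,v3:0,v4:26,v5:inf,v6:6
step 4: dist = v0:13,v1:inf,v2:inf,v3:0,v4:26,v5:inf,v6:6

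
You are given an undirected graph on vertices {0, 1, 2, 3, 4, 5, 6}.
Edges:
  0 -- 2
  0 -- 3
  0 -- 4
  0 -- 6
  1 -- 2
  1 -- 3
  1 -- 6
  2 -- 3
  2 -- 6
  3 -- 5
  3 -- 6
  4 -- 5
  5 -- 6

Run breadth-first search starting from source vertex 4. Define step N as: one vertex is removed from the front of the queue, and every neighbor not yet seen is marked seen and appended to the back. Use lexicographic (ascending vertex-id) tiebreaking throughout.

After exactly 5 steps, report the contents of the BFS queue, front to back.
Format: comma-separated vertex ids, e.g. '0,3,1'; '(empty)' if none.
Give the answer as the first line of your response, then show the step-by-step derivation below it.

6,1

step 1: dequeue 4; queue=[0,5]; order=4
step 2: dequeue 0; queue=[5,2,3,6]; order=4,0
step 3: dequeue 5; queue=[2,3,6]; order=4,0,5
step 4: dequeue 2; queue=[3,6,1]; order=4,0,5,2
step 5: dequeue 3; queue=[6,1]; order=4,0,5,2,3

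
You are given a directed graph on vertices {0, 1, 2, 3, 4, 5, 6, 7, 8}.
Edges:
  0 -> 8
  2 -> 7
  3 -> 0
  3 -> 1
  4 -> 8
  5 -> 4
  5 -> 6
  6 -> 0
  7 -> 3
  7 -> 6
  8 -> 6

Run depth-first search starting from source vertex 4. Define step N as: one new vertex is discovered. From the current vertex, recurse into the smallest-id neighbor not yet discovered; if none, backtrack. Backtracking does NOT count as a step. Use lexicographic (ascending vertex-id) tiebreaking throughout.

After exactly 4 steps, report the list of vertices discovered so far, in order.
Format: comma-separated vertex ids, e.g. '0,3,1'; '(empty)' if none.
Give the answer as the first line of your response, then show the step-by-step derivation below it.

4,8,6,0

step 1: discover 4; path=4; order=4
step 2: discover 8; path=4>8; order=4,8
step 3: discover 6; path=4>8>6; order=4,8,6
step 4: discover 0; path=4>8>6>0; order=4,8,6,0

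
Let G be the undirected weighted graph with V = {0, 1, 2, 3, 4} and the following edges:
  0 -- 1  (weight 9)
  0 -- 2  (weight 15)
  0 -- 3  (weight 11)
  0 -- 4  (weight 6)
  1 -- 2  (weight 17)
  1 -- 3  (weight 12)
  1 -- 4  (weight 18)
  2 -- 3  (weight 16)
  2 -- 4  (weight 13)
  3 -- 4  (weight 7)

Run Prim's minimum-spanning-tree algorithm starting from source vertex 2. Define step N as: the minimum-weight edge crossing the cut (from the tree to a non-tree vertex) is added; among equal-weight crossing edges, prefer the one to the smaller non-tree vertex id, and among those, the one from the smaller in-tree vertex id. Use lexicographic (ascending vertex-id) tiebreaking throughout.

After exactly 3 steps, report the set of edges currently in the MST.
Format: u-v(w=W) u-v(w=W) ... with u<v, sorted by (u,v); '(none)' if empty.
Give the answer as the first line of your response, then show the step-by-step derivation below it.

0-4(w=6) 2-4(w=13) 3-4(w=7)

step 1: add edge 2-4 (w=13); MST = {2-4(w=13)}
step 2: add edge 0-4 (w=6); MST = {0-4(w=6) 2-4(w=13)}
step 3: add edge 3-4 (w=7); MST = {0-4(w=6) 2-4(w=13) 3-4(w=7)}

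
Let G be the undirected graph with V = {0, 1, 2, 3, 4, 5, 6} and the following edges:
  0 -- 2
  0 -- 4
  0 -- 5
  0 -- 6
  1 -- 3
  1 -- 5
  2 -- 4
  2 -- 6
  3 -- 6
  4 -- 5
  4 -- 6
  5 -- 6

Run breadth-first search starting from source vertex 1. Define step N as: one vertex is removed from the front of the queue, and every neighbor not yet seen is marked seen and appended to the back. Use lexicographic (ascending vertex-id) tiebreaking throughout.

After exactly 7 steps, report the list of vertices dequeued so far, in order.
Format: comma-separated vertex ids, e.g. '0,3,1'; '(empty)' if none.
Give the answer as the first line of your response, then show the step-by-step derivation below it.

1,3,5,6,0,4,2

step 1: dequeue 1; queue=[3,5]; order=1
step 2: dequeue 3; queue=[5,6]; order=1,3
step 3: dequeue 5; queue=[6,0,4]; order=1,3,5
step 4: dequeue 6; queue=[0,4,2]; order=1,3,5,6
step 5: dequeue 0; queue=[4,2]; order=1,3,5,6,0
step 6: dequeue 4; queue=[2]; order=1,3,5,6,0,4
step 7: dequeue 2; queue=[(empty)]; order=1,3,5,6,0,4,2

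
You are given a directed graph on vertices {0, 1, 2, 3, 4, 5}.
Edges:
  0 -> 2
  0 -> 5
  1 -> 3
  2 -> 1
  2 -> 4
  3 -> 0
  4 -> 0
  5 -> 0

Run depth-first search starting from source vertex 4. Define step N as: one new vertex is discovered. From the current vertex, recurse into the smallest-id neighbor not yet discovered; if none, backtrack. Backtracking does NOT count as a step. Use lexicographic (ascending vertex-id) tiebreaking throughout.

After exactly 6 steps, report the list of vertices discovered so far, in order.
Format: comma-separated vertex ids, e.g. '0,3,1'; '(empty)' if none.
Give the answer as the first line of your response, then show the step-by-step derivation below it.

4,0,2,1,3,5

step 1: discover 4; path=4; order=4
step 2: discover 0; path=4>0; order=4,0
step 3: discover 2; path=4>0>2; order=4,0,2
step 4: discover 1; path=4>0>2>1; order=4,0,2,1
step 5: discover 3; path=4>0>2>1>3; order=4,0,2,1,3
step 6: discover 5; path=4>0>5; order=4,0,2,1,3,5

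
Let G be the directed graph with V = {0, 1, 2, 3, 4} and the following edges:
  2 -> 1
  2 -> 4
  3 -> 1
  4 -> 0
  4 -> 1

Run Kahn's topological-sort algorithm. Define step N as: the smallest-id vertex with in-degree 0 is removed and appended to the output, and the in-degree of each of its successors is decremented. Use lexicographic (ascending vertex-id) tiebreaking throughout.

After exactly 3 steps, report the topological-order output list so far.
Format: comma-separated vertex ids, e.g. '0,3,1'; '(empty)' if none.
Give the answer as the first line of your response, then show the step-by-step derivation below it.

2,3,4

step 1: output 2; order=[2]; indeg=(1,2,0,0,0)
step 2: output 3; order=[2,3]; indeg=(1,1,0,0,0)
step 3: output 4; order=[2,3,4]; indeg=(0,0,0,0,0)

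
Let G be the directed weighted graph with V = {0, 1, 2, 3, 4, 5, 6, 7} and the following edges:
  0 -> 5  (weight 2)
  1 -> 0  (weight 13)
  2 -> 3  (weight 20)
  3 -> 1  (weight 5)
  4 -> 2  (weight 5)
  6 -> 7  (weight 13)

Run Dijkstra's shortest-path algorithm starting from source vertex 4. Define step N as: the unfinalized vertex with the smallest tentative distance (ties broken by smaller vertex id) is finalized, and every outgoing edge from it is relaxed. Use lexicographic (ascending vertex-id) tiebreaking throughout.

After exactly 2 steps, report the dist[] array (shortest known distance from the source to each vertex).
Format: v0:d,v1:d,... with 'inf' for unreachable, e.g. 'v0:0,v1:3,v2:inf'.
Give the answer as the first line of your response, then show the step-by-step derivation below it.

v0:inf,v1:inf,v2:5,v3:25,v4:0,v5:inf,v6:inf,v7:inf

step 1: dist = v0:inf,v1:inf,v2:5,v3:inf,v4:0,v5:inf,v6:inf,v7:inf
step 2: dist = v0:inf,v1:inf,v2:5,v3:25,v4:0,v5:inf,v6:inf,v7:inf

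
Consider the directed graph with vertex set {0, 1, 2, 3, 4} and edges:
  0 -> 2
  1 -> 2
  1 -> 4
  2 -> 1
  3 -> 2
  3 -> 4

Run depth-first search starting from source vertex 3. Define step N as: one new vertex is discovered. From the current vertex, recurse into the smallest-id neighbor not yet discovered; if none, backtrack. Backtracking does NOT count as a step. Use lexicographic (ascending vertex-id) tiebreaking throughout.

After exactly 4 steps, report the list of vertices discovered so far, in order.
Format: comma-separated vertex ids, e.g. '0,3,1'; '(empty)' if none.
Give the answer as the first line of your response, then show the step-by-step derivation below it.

3,2,1,4

step 1: discover 3; path=3; order=3
step 2: discover 2; path=3>2; order=3,2
step 3: discover 1; path=3>2>1; order=3,2,1
step 4: discover 4; path=3>2>1>4; order=3,2,1,4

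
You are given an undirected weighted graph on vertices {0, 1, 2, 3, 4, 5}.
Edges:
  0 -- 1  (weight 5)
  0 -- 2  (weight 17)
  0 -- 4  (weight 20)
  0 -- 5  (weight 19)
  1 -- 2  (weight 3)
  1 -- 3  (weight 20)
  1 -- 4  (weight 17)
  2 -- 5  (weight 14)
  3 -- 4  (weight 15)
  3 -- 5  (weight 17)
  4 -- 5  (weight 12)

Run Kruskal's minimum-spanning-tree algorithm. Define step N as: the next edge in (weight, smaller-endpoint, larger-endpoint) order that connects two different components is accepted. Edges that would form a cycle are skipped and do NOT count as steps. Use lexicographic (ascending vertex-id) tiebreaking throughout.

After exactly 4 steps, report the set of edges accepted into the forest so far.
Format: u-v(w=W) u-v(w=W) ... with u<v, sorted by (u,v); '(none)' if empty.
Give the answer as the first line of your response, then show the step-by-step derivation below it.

0-1(w=5) 1-2(w=3) 2-5(w=14) 4-5(w=12)

step 1: add edge 1-2 (w=3); MST = {1-2(w=3)}
step 2: add edge 0-1 (w=5); MST = {0-1(w=5) 1-2(w=3)}
step 3: add edge 4-5 (w=12); MST = {0-1(w=5) 1-2(w=3) 4-5(w=12)}
step 4: add edge 2-5 (w=14); MST = {0-1(w=5) 1-2(w=3) 2-5(w=14) 4-5(w=12)}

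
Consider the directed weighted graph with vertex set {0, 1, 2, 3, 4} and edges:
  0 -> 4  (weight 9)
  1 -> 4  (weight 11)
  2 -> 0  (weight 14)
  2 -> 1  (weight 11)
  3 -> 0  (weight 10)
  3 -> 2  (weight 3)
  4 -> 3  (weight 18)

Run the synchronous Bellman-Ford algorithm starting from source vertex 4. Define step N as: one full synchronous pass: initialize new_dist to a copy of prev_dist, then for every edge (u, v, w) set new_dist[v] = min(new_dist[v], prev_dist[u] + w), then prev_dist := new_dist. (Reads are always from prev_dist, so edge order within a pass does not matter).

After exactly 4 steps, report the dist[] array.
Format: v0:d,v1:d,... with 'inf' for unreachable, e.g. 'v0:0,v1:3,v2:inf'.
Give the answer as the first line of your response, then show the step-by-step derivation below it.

v0:28,v1:32,v2:21,v3:18,v4:0

step 1: dist = v0:inf,v1:inf,v2:inf,v3:18,v4:0
step 2: dist = v0:28,v1:inf,v2:21,v3:18,v4:0
step 3: dist = v0:28,v1:32,v2:21,v3:18,v4:0
step 4: dist = v0:28,v1:32,v2:21,v3:18,v4:0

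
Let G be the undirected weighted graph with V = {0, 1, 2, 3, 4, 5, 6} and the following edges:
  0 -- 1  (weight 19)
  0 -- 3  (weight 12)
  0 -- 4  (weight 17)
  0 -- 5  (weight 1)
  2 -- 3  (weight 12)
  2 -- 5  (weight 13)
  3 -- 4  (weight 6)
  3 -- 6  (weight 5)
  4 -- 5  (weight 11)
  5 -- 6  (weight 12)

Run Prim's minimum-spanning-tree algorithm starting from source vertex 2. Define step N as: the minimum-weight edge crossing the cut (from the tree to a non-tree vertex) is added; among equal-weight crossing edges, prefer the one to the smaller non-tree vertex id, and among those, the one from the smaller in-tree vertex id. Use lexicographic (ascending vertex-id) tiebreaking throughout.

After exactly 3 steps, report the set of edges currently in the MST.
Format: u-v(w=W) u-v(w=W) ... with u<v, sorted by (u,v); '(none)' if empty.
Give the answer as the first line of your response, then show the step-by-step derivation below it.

2-3(w=12) 3-4(w=6) 3-6(w=5)

step 1: add edge 2-3 (w=12); MST = {2-3(w=12)}
step 2: add edge 3-6 (w=5); MST = {2-3(w=12) 3-6(w=5)}
step 3: add edge 3-4 (w=6); MST = {2-3(w=12) 3-4(w=6) 3-6(w=5)}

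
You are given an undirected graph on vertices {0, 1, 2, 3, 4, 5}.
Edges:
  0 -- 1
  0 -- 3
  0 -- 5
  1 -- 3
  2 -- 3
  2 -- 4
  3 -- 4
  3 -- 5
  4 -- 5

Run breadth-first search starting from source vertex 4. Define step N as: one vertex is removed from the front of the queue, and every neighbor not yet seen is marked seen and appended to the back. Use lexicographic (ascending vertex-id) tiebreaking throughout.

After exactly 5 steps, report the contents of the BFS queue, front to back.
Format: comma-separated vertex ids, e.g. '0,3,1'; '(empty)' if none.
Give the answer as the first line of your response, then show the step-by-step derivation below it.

1

step 1: dequeue 4; queue=[2,3,5]; order=4
step 2: dequeue 2; queue=[3,5]; order=4,2
step 3: dequeue 3; queue=[5,0,1]; order=4,2,3
step 4: dequeue 5; queue=[0,1]; order=4,2,3,5
step 5: dequeue 0; queue=[1]; order=4,2,3,5,0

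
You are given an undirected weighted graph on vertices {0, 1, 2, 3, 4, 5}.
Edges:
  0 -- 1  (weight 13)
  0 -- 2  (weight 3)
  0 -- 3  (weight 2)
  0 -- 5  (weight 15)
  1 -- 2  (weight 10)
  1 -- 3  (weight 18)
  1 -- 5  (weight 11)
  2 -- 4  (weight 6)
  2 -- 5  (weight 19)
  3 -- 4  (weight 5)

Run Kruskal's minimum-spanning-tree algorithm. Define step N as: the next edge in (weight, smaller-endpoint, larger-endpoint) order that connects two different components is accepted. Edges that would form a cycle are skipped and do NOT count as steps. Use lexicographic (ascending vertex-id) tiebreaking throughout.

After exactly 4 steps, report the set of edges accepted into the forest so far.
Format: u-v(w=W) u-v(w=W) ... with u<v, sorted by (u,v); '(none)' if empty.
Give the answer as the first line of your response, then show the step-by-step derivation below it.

0-2(w=3) 0-3(w=2) 1-2(w=10) 3-4(w=5)

step 1: add edge 0-3 (w=2); MST = {0-3(w=2)}
step 2: add edge 0-2 (w=3); MST = {0-2(w=3) 0-3(w=2)}
step 3: add edge 3-4 (w=5); MST = {0-2(w=3) 0-3(w=2) 3-4(w=5)}
step 4: add edge 1-2 (w=10); MST = {0-2(w=3) 0-3(w=2) 1-2(w=10) 3-4(w=5)}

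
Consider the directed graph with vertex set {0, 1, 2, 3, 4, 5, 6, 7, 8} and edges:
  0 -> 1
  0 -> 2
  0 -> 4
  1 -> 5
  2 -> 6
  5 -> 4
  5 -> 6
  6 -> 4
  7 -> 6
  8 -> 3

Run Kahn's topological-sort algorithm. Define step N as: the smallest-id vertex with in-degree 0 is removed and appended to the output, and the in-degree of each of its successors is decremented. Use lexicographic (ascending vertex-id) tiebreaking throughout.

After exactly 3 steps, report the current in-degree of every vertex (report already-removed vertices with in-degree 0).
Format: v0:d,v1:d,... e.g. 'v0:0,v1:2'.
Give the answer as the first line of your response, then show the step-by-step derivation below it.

v0:0,v1:0,v2:0,v3:1,v4:2,v5:0,v6:2,v7:0,v8:0

step 1: output 0; order=[0]; indeg=(0,0,0,1,2,1,3,0,0)
step 2: output 1; order=[0,1]; indeg=(0,0,0,1,2,0,3,0,0)
step 3: output 2; order=[0,1,2]; indeg=(0,0,0,1,2,0,2,0,0)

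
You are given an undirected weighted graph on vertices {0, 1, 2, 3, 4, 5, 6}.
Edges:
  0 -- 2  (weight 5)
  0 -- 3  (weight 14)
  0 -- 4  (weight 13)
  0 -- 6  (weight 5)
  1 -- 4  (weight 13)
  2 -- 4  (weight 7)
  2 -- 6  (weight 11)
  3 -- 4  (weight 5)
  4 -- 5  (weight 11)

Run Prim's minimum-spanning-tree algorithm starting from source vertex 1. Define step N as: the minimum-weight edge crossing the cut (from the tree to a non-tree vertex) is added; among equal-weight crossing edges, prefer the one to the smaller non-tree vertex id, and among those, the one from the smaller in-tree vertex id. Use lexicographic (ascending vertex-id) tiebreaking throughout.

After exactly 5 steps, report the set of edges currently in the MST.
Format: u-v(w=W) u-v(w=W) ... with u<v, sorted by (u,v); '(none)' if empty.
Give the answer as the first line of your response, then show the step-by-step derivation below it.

0-2(w=5) 0-6(w=5) 1-4(w=13) 2-4(w=7) 3-4(w=5)

step 1: add edge 1-4 (w=13); MST = {1-4(w=13)}
step 2: add edge 3-4 (w=5); MST = {1-4(w=13) 3-4(w=5)}
step 3: add edge 2-4 (w=7); MST = {1-4(w=13) 2-4(w=7) 3-4(w=5)}
step 4: add edge 0-2 (w=5); MST = {0-2(w=5) 1-4(w=13) 2-4(w=7) 3-4(w=5)}
step 5: add edge 0-6 (w=5); MST = {0-2(w=5) 0-6(w=5) 1-4(w=13) 2-4(w=7) 3-4(w=5)}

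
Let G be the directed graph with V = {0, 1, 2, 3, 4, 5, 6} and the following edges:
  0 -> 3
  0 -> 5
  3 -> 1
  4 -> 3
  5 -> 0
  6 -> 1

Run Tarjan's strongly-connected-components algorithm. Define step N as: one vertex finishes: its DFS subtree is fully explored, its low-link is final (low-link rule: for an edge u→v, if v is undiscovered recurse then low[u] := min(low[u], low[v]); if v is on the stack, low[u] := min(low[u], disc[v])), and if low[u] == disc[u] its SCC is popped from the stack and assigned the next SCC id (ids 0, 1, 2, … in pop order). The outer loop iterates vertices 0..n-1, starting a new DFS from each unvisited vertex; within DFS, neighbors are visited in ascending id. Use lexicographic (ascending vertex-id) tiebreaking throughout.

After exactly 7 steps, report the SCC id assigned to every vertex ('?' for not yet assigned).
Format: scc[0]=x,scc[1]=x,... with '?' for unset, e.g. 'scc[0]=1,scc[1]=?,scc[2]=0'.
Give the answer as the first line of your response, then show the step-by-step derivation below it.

scc[0]=2,scc[1]=0,scc[2]=3,scc[3]=1,scc[4]=4,scc[5]=2,scc[6]=5

step 1: low=(low[0]=0,low[1]=2,low[2]=?,low[3]=1,low[4]=?,low[5]=?,low[6]=?); scc=(scc[0]=?,scc[1]=0,scc[2]=?,scc[3]=?,scc[4]=?,scc[5]=?,scc[6]=?)
step 2: low=(low[0]=0,low[1]=2,low[2]=?,low[3]=1,low[4]=?,low[5]=?,low[6]=?); scc=(scc[0]=?,scc[1]=0,scc[2]=?,scc[3]=1,scc[4]=?,scc[5]=?,scc[6]=?)
step 3: low=(low[0]=0,low[1]=2,low[2]=?,low[3]=1,low[4]=?,low[5]=0,low[6]=?); scc=(scc[0]=?,scc[1]=0,scc[2]=?,scc[3]=1,scc[4]=?,scc[5]=?,scc[6]=?)
step 4: low=(low[0]=0,low[1]=2,low[2]=?,low[3]=1,low[4]=?,low[5]=0,low[6]=?); scc=(scc[0]=2,scc[1]=0,scc[2]=?,scc[3]=1,scc[4]=?,scc[5]=2,scc[6]=?)
step 5: low=(low[0]=0,low[1]=2,low[2]=4,low[3]=1,low[4]=?,low[5]=0,low[6]=?); scc=(scc[0]=2,scc[1]=0,scc[2]=3,scc[3]=1,scc[4]=?,scc[5]=2,scc[6]=?)
step 6: low=(low[0]=0,low[1]=2,low[2]=4,low[3]=1,low[4]=5,low[5]=0,low[6]=?); scc=(scc[0]=2,scc[1]=0,scc[2]=3,scc[3]=1,scc[4]=4,scc[5]=2,scc[6]=?)
step 7: low=(low[0]=0,low[1]=2,low[2]=4,low[3]=1,low[4]=5,low[5]=0,low[6]=6); scc=(scc[0]=2,scc[1]=0,scc[2]=3,scc[3]=1,scc[4]=4,scc[5]=2,scc[6]=5)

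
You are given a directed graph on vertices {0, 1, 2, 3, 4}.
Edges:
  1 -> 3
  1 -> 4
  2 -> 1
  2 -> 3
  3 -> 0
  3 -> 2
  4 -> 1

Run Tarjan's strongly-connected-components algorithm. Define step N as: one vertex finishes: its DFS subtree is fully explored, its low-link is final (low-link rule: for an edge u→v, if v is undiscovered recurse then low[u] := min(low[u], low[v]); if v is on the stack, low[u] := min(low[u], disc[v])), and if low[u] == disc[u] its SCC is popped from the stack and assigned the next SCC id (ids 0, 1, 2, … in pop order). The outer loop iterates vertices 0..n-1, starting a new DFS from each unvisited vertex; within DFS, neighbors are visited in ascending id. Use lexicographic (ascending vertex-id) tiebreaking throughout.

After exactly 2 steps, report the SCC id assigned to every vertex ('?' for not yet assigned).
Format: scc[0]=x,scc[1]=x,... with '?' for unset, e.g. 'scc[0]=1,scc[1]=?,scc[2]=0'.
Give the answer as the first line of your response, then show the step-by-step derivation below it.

scc[0]=0,scc[1]=?,scc[2]=?,scc[3]=?,scc[4]=?

step 1: low=(low[0]=0,low[1]=?,low[2]=?,low[3]=?,low[4]=?); scc=(scc[0]=0,scc[1]=?,scc[2]=?,scc[3]=?,scc[4]=?)
step 2: low=(low[0]=0,low[1]=1,low[2]=1,low[3]=2,low[4]=?); scc=(scc[0]=0,scc[1]=?,scc[2]=?,scc[3]=?,scc[4]=?)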